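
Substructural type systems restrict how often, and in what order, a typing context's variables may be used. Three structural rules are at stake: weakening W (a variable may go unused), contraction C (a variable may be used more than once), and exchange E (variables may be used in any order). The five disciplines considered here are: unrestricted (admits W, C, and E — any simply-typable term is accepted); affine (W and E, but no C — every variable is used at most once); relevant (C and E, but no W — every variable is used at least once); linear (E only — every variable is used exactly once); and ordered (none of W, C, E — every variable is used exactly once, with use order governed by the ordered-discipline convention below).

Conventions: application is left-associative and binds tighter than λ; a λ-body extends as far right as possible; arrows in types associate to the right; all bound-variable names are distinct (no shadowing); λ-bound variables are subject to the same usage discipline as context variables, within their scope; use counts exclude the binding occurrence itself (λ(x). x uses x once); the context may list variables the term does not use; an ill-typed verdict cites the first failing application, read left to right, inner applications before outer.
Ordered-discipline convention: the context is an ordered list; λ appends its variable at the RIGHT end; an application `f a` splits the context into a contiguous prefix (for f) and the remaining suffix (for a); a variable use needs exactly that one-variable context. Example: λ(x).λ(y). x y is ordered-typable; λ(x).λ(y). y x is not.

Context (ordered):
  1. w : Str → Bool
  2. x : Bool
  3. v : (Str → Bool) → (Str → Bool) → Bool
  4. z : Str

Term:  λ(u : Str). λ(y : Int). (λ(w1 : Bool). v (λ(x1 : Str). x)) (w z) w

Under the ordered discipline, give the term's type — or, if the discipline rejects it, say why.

not well-typed under ordered — repeated use of w ×2; unused: u, y, w1, x1 — weakening required
counts: w=2; x=1; v=1; z=1; u (λ-bound)=0; y (λ-bound)=0; w1 (λ-bound)=0; x1 (λ-bound)=0
uses in reading order: v, x, w, z, w
typing: well-typed at Str → Int → Bool
summary: ordered ✗ · linear ✗ · affine ✗ · relevant ✗ · unrestricted ✓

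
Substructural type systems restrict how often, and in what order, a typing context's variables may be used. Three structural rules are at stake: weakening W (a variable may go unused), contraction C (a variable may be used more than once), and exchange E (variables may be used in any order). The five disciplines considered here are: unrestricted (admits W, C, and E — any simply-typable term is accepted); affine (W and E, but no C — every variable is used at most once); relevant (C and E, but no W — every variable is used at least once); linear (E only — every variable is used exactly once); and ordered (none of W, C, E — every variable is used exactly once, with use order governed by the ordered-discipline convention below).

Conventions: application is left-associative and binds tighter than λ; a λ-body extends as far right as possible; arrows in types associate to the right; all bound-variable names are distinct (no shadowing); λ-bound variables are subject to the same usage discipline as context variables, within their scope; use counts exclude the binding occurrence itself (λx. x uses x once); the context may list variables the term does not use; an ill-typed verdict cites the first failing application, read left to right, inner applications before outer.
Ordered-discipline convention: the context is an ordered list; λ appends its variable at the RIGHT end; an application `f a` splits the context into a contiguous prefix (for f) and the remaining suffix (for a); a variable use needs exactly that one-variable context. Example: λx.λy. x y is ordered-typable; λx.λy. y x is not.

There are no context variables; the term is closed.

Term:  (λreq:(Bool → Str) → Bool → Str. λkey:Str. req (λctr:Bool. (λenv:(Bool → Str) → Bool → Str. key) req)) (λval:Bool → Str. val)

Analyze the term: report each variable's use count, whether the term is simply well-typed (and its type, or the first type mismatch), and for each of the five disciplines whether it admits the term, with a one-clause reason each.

use counts: req (λ-bound): 2×, key (λ-bound): 1×, ctr (λ-bound): 0×, env (λ-bound): 0×, val (λ-bound): 1×
use order (left to right): req, key, req, val
typing: ✓ — Str → Bool → Str
ordered ✗ (req ×2 used more than once (contraction); needs weakening: ctr, env unused)
linear ✗ (req ×2 used more than once (contraction); needs weakening: ctr, env unused)
affine ✗ (req ×2 used more than once (contraction))
relevant ✗ (needs weakening: ctr, env unused)
unrestricted ✓ (well-typed at Str → Bool → Str; no restrictions here)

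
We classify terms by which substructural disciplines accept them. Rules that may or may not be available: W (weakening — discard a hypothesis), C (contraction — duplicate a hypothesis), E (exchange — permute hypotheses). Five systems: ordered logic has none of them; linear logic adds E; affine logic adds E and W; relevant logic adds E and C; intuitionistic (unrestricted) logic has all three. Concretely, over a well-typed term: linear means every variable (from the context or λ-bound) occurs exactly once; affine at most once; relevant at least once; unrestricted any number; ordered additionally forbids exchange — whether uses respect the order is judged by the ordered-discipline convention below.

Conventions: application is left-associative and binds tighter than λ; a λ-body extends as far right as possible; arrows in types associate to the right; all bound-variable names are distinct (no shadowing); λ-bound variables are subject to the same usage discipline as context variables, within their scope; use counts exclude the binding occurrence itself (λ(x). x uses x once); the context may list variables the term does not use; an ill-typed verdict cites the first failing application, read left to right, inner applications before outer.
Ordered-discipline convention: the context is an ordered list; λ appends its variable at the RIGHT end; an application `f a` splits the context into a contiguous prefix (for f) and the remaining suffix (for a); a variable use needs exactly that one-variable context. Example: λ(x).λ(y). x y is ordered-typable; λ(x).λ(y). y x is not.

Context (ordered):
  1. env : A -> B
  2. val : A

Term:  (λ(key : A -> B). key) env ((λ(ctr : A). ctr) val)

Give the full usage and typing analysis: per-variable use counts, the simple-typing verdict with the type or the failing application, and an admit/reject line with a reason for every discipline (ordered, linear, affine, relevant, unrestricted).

variable uses: env: 1×, val: 1×, key (bound): 1×, ctr (bound): 1×
left-to-right use order: key, env, ctr, val
typing: well-typed — term : B
ordered ✓ (env, val, key, ctr: once each, no exchange needed)
linear ✓ (exactly-once usage across env, val, key, ctr)
affine ✓ (at most one use each (env, val, key, ctr))
relevant ✓ (every one of env, val, key, ctr appears)
unrestricted ✓ (typability at B is all that's needed)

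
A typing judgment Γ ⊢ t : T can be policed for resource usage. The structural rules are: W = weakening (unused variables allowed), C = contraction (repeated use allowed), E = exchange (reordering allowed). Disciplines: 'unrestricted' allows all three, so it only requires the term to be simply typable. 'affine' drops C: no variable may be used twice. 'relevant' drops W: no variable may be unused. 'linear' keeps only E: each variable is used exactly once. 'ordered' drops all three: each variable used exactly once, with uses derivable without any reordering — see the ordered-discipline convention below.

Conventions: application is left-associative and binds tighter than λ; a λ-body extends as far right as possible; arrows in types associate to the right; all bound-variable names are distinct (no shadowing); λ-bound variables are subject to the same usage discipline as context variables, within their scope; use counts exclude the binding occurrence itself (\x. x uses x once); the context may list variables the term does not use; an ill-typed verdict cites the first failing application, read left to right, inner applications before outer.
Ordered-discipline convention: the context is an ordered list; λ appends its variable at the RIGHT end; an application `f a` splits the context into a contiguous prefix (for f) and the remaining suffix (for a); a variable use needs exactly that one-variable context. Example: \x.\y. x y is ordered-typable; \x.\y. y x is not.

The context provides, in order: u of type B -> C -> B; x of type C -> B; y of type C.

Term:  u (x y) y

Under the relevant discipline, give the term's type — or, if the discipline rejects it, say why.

term : B
variable uses: u ×1, x ×1, y ×2
uses in reading order: u, x, y, y
typing: the term checks, with type B
per-discipline verdicts: ordered ✗, linear ✗, affine ✗, relevant ✓, unrestricted ✓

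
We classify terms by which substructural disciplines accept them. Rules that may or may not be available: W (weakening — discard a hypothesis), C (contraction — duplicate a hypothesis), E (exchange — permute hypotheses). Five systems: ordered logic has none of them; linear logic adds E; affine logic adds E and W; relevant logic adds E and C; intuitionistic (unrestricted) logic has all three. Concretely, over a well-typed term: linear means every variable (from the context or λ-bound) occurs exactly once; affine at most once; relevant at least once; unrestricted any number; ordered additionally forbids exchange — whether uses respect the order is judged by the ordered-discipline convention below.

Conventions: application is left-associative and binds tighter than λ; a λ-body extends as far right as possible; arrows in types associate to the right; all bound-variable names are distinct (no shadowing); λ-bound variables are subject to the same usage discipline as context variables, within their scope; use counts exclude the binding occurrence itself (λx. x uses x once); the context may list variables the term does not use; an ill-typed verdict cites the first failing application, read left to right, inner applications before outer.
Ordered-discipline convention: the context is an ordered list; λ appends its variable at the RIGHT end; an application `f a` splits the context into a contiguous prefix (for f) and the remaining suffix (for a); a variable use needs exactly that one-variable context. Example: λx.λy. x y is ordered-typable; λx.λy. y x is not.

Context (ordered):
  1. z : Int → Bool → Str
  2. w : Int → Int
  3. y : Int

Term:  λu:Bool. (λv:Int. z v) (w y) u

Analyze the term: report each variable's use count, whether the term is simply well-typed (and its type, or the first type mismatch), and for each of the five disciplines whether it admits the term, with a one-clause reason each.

use counts: z: 1, w: 1, y: 1, u (bound): 1, v (bound): 1
left-to-right use order: z, v, w, y, u
typing: the term checks, with type Bool → Str
ordered ✓ (z, w, y, u, v once each; derivable with no W/C/E)
linear ✓ (z, w, y, u, v: one use apiece)
affine ✓ (z, w, y, u, v: no repeats, contraction unneeded)
relevant ✓ (none of z, w, y, u, v goes unused)
unrestricted ✓ (well-typed at Bool → Str; no restrictions here)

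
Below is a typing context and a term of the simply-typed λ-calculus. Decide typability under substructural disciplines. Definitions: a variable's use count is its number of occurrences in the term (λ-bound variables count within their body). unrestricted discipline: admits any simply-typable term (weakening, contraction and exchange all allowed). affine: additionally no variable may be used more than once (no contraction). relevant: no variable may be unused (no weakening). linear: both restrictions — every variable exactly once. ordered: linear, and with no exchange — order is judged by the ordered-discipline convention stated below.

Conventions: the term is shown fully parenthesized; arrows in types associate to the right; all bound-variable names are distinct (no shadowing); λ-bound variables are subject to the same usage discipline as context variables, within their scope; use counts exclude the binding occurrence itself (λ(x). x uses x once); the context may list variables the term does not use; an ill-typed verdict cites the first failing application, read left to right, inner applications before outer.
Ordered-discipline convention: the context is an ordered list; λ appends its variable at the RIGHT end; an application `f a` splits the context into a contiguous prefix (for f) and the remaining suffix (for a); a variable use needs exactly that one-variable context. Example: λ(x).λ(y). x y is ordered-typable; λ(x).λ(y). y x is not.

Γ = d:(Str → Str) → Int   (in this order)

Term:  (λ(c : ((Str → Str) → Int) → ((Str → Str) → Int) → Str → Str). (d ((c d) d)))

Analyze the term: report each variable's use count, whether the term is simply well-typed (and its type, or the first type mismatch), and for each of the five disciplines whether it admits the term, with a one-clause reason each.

use counts: d: 3×; c [bound]: 1×
uses in reading order: d, c, d, d
typing: well-typed — term : (((Str → Str) → Int) → ((Str → Str) → Int) → Str → Str) → Int
ordered: ✗ — uses contraction: d ×3
linear: ✗ — uses contraction: d ×3
affine: ✗ — uses contraction: d ×3
relevant: ✓ — every one of d, c appears
unrestricted: ✓ — well-typed at (((Str → Str) → Int) → ((Str → Str) → Int) → Str → Str) → Int; no restrictions here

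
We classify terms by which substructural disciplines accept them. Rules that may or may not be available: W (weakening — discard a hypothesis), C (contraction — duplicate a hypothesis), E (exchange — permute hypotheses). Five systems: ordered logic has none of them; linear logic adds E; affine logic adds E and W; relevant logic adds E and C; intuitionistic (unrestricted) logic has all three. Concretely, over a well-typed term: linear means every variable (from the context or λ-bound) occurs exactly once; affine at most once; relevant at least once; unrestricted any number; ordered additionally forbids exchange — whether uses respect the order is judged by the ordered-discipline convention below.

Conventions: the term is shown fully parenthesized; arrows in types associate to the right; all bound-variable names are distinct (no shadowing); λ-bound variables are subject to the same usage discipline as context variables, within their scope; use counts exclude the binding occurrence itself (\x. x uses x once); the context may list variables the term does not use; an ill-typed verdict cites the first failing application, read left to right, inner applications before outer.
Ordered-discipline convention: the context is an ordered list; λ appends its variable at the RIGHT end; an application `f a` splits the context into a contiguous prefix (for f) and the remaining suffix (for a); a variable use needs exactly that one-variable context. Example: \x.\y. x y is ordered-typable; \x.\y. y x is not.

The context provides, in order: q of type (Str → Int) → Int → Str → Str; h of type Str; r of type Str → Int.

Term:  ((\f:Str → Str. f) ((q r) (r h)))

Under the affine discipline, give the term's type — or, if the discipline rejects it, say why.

not well-typed under affine — uses contraction: r ×2
use counts: q=1, h=1, r=2, f [bound]=1
use order (left to right): f, q, r, r, h
typing: well-typed at Str → Str
all disciplines: ordered ✗, linear ✗, affine ✗, relevant ✓, unrestricted ✓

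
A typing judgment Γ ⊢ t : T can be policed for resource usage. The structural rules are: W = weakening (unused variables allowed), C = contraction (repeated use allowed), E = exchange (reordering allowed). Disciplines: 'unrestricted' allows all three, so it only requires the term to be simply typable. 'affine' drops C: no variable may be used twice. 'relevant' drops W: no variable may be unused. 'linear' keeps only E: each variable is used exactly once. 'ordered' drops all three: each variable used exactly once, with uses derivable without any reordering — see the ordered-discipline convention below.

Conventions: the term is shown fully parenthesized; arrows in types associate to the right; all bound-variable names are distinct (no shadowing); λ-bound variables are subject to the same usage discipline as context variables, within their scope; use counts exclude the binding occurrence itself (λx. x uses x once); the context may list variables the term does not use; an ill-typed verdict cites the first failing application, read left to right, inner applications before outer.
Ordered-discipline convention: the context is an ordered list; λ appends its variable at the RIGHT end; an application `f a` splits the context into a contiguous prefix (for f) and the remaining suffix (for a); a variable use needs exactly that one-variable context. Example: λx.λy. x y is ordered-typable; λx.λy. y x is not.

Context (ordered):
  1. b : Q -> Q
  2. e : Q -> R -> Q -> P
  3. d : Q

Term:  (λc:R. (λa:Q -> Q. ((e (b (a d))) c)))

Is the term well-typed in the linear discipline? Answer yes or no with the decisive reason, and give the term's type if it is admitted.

yes — exactly-once usage across b, e, d, c, a; term : R -> (Q -> Q) -> Q -> P
counts: b: 1×; e: 1×; d: 1×; c [bound]: 1×; a [bound]: 1×
uses in reading order: e, b, a, d, c
typing: well-typed — term : R -> (Q -> Q) -> Q -> P
all disciplines: ordered ✗, linear ✓, affine ✓, relevant ✓, unrestricted ✓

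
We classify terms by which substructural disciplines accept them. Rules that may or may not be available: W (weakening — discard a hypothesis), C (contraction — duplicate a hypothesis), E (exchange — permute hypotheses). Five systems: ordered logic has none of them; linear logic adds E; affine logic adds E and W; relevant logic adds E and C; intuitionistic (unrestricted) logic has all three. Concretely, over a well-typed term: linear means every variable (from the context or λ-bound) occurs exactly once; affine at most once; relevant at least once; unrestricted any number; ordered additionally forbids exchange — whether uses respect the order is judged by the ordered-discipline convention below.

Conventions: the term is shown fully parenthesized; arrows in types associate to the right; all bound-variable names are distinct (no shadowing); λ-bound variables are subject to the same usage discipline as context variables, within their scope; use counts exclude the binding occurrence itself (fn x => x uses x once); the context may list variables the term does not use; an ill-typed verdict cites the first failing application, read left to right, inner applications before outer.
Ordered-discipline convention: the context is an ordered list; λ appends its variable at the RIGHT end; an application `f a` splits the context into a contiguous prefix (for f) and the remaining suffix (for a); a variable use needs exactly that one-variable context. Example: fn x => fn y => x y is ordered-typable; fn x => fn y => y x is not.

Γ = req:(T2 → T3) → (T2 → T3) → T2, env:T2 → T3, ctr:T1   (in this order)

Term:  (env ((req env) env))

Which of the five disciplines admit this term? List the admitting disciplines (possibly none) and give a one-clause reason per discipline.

admitting disciplines: unrestricted
variable uses: req: 1×; env: 3×; ctr: 0×
use order (left to right): env, req, env, env
typing: the term checks, with type T3
ordered ✗ (uses contraction: env ×3; ctr left unused)
linear ✗ (uses contraction: env ×3; ctr left unused)
affine ✗ (uses contraction: env ×3)
relevant ✗ (ctr left unused)
unrestricted ✓ (simply typable at T3; W, C, E all held)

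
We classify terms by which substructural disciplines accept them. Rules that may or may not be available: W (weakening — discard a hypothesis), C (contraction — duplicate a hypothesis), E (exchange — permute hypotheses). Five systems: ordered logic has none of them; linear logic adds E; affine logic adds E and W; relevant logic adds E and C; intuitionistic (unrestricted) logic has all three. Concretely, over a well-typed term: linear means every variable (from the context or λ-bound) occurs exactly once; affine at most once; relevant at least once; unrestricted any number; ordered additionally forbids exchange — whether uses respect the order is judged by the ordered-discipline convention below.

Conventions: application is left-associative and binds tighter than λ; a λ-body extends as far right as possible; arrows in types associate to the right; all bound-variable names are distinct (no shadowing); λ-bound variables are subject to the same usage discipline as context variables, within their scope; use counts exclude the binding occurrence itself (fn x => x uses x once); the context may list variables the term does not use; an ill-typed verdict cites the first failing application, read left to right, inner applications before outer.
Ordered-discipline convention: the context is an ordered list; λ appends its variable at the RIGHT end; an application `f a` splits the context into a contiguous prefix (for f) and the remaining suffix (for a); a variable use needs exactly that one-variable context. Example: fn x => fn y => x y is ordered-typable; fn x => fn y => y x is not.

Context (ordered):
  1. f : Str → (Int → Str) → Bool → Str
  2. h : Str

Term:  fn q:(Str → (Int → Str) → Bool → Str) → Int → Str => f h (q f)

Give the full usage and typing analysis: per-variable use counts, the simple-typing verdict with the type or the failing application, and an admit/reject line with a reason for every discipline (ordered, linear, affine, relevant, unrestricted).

use counts: f: 2×; h: 1×; q [bound]: 1×
left-to-right use order: f, h, q, f
typing: ✓ — ((Str → (Int → Str) → Bool → Str) → Int → Str) → Bool → Str
ordered: ✗ — f ×2 used more than once (contraction)
linear: ✗ — f ×2 used more than once (contraction)
affine: ✗ — f ×2 used more than once (contraction)
relevant: ✓ — every one of f, h, q appears
unrestricted: ✓ — type-checks (((Str → (Int → Str) → Bool → Str) → Int → Str) → Bool → Str) and nothing is barred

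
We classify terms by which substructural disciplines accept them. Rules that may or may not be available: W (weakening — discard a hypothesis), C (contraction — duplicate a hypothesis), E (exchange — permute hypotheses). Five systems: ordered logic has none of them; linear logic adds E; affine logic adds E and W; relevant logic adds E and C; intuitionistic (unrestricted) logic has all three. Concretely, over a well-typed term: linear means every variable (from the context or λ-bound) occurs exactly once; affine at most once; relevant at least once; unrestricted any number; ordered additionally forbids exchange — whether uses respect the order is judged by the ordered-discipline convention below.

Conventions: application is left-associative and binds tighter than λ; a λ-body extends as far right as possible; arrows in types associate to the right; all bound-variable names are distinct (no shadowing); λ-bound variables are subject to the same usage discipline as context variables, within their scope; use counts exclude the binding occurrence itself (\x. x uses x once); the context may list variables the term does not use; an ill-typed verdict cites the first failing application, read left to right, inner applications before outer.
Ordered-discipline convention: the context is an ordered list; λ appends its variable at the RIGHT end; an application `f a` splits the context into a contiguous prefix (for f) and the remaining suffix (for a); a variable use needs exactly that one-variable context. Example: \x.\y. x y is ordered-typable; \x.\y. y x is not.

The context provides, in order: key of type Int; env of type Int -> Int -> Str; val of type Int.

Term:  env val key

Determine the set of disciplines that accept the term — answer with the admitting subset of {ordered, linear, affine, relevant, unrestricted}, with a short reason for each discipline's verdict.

accepted by: linear, affine, relevant, unrestricted
variable uses: key: 1, env: 1, val: 1
order of uses: env, val, key
typing: the term checks, with type Str
ordered: ✗ — needs exchange: uses follow env, val, key
linear: ✓ — exactly-once usage across key, env, val
affine: ✓ — at most one use each (key, env, val)
relevant: ✓ — every one of key, env, val appears
unrestricted: ✓ — well-typed at Str; no restrictions here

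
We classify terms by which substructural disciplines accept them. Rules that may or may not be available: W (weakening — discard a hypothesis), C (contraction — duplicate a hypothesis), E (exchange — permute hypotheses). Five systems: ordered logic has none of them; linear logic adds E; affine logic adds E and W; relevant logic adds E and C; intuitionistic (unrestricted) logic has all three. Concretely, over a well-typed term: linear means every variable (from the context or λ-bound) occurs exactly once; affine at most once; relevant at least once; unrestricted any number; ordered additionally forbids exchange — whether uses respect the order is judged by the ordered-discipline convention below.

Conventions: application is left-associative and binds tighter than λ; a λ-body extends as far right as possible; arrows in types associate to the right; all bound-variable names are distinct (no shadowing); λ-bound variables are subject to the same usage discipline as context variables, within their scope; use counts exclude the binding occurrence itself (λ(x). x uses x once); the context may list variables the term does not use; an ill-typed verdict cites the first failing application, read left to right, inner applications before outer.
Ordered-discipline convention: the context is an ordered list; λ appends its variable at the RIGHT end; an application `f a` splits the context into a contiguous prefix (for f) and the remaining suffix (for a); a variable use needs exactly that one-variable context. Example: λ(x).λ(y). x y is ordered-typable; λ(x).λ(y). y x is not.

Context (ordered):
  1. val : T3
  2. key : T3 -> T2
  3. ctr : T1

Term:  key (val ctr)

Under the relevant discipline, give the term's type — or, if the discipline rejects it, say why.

not well-typed under relevant — not simply typable
use counts: val: 1×; key: 1×; ctr: 1×
left-to-right use order: key, val, ctr
typing: ill-typed: applying a non-function (T3)
per-discipline verdicts: ordered ✗, linear ✗, affine ✗, relevant ✗, unrestricted ✗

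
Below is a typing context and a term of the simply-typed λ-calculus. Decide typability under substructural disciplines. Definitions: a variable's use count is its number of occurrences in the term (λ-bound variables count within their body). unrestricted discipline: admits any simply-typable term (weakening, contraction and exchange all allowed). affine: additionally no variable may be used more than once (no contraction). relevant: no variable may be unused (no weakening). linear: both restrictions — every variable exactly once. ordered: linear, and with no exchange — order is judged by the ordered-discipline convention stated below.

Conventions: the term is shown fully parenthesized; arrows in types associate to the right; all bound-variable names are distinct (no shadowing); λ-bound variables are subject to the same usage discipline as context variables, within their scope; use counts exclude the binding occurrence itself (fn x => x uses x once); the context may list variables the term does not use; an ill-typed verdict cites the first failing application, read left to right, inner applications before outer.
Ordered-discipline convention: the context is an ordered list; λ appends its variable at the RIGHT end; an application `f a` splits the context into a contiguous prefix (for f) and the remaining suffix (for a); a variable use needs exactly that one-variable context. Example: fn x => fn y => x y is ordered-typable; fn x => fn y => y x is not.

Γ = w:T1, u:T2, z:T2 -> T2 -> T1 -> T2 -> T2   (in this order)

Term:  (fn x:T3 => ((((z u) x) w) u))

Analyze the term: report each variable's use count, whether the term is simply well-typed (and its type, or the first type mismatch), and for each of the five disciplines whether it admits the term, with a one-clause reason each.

variable uses: w: 1×; u: 2×; z: 1×; x (λ-bound): 1×
left-to-right use order: z, u, x, w, u
typing: ill-typed: an application expects T2 but receives T3
ordered ✗ (the type mismatch rejects it)
linear ✗ (not simply typable)
affine ✗ (fails simple typing)
relevant ✗ (a type mismatch blocks all five)
unrestricted ✗ (the type mismatch rejects it)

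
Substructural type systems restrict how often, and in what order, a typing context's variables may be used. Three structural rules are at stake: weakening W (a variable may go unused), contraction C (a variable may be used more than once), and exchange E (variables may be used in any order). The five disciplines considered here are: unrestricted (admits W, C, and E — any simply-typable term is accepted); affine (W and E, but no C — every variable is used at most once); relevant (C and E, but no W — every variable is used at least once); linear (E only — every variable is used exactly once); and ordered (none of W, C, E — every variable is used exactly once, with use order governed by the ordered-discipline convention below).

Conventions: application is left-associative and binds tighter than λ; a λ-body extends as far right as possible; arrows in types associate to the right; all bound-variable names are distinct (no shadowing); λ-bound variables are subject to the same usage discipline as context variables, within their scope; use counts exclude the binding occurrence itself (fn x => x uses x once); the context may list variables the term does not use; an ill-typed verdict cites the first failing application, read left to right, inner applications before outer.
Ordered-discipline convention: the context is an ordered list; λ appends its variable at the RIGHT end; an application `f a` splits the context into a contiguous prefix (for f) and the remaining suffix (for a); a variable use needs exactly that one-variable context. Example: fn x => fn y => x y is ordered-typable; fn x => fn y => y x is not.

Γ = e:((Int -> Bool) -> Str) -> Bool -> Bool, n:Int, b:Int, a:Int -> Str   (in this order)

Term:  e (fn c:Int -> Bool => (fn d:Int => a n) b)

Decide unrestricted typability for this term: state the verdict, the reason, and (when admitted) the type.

yes — type-checks (Bool -> Bool) and nothing is barred; term : Bool -> Bool
variable uses: e ×1; n ×1; b ×1; a ×1; c (λ-bound) ×0; d (λ-bound) ×0
uses in reading order: e, a, n, b
typing: the term checks, with type Bool -> Bool
per-discipline verdicts: ordered ✗ | linear ✗ | affine ✓ | relevant ✗ | unrestricted ✓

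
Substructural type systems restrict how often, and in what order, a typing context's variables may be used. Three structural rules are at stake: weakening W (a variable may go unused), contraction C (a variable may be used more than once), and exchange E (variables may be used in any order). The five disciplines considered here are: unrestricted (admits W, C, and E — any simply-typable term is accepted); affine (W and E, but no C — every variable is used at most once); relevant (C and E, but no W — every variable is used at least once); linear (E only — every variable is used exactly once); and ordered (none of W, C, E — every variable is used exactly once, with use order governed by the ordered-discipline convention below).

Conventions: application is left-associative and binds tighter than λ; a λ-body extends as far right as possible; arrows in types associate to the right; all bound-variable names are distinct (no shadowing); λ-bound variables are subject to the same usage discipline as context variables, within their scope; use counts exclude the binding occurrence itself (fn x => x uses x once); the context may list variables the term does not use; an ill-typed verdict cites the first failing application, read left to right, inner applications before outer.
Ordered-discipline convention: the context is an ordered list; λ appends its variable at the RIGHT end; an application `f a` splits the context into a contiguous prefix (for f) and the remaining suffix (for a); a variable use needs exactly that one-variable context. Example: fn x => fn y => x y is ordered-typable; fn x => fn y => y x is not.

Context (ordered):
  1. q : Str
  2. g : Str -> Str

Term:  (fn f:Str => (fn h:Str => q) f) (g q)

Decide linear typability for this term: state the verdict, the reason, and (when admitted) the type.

no — repeated use of q ×2; unused: h — weakening required
use counts: q: 2×, g: 1×, f (λ-bound): 1×, h (λ-bound): 0×
left-to-right use order: q, f, g, q
typing: well-typed — term : Str
all disciplines: ordered ✗; linear ✗; affine ✗; relevant ✗; unrestricted ✓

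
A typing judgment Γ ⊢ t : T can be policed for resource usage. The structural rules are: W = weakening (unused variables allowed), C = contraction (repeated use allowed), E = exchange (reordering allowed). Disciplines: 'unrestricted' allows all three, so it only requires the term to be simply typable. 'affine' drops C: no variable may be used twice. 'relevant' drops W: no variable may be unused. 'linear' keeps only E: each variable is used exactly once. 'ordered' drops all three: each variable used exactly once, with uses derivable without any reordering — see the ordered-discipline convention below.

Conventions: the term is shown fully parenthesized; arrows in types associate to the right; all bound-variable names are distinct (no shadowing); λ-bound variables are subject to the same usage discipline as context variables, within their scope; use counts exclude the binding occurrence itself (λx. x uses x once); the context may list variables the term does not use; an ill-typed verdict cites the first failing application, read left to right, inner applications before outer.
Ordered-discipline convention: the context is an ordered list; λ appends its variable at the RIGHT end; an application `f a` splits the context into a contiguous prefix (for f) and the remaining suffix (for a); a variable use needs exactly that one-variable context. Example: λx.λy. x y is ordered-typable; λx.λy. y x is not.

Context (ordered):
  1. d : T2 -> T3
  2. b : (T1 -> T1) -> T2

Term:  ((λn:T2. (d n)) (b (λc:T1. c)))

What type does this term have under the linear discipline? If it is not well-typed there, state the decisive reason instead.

term : T3
variable uses: d=1, b=1, n (λ-bound)=1, c (λ-bound)=1
use order (left to right): d, n, b, c
typing: well-typed at T3
all disciplines: ordered ✓ | linear ✓ | affine ✓ | relevant ✓ | unrestricted ✓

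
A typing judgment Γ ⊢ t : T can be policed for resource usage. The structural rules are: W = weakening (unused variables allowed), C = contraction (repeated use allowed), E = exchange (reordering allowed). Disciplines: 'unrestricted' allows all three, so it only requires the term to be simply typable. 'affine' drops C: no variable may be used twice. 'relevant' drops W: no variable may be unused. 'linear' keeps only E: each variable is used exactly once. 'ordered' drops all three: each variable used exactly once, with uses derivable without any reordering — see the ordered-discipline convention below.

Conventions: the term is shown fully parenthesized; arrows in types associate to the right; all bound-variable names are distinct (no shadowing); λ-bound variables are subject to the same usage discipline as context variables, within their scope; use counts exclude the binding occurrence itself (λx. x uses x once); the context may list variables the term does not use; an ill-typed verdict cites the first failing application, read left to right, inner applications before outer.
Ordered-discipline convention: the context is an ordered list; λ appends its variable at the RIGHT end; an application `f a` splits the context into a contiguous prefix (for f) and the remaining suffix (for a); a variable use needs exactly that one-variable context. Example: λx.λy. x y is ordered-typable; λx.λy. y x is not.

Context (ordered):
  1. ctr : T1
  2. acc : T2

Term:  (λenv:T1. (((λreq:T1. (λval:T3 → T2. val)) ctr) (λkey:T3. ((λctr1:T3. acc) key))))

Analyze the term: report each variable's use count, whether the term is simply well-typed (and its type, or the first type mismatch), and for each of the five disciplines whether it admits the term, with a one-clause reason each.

use counts: ctr: 1; acc: 1; env [bound]: 0; req [bound]: 0; val [bound]: 1; key [bound]: 1; ctr1 [bound]: 0
left-to-right use order: val, ctr, acc, key
typing: ✓ — T1 → T3 → T2
ordered ✗ (env, req, ctr1 left unused)
linear ✗ (env, req, ctr1 left unused)
affine ✓ (ctr, acc, env, req, val, key, ctr1: no repeats, contraction unneeded)
relevant ✗ (env, req, ctr1 left unused)
unrestricted ✓ (simply typable at T1 → T3 → T2; W, C, E all held)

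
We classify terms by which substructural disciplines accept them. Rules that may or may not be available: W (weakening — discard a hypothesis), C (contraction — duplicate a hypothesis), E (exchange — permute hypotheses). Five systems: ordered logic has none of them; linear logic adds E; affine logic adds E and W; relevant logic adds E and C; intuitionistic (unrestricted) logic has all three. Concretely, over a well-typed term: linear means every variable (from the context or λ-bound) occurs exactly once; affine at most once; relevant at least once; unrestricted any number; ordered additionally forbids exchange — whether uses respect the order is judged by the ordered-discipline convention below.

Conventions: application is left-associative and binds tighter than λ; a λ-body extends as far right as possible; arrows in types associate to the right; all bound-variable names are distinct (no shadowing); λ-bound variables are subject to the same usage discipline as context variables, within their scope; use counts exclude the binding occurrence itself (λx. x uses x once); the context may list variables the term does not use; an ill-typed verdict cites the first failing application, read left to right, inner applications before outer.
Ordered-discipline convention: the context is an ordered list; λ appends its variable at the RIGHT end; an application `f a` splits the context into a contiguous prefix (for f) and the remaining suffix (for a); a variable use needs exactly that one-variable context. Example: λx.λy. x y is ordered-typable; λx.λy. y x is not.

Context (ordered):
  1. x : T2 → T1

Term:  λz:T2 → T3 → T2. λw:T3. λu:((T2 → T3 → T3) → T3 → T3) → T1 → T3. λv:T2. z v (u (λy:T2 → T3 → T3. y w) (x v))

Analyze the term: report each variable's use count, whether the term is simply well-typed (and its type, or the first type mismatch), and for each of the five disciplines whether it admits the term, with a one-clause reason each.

counts: x ×1; z [bound] ×1; w [bound] ×1; u [bound] ×1; v [bound] ×2; y [bound] ×1
use order (left to right): z, v, u, y, w, x, v
typing: ill-typed: argument of type T3 where T2 is required
ordered ✗ (the type mismatch rejects it)
linear ✗ (not simply typable)
affine ✗ (fails simple typing)
relevant ✗ (a type mismatch blocks all five)
unrestricted ✗ (the type mismatch rejects it)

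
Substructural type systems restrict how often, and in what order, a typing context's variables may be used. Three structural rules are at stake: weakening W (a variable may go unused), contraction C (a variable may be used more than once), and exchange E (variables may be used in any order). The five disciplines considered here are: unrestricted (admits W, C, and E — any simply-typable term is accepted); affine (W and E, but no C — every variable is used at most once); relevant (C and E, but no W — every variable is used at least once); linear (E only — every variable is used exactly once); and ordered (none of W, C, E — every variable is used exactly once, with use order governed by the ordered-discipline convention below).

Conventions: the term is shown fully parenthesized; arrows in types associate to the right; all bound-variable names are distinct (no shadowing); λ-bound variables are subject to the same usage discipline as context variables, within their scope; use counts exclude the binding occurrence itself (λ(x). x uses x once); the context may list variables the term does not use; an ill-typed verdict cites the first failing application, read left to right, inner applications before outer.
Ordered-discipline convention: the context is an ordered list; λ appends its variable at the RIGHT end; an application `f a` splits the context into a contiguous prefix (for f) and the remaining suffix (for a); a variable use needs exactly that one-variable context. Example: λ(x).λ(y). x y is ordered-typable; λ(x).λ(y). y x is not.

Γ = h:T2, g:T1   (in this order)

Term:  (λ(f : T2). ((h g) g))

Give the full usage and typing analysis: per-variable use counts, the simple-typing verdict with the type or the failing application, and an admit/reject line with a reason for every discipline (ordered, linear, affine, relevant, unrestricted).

use counts: h=1, g=2, f (λ-bound)=0
use order (left to right): h, g, g
typing: ill-typed: applying a non-function (T2)
ordered: ✗, not simply typable
linear: ✗, fails simple typing
affine: ✗, a type mismatch blocks all five
relevant: ✗, the type mismatch rejects it
unrestricted: ✗, not simply typable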